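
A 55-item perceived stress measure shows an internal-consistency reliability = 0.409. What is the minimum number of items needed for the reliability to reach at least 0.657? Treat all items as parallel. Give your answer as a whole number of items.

n = 0.657(1 − 0.409) / [0.409(1 − 0.657)]
  = 0.388287 / 0.140287 = 2.7678
So the test needs 2.7678 × 55 ≈ 152.23 items; rounding up, 153.

153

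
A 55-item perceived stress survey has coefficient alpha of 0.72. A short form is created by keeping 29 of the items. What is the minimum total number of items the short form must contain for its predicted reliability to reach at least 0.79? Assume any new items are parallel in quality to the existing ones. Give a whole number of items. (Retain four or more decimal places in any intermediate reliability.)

81

Short-form reliability: n = 29/55 = 0.5273; r_29 = n·r/(1+(n−1)r) ≈ 0.5755
Length factor from the short form to reach 0.79: n' = 0.79(1 − 0.5755) / [0.5755(1 − 0.79)] ≈ 2.7749
Items = 2.7749 × 29 ≈ 80.47 → 81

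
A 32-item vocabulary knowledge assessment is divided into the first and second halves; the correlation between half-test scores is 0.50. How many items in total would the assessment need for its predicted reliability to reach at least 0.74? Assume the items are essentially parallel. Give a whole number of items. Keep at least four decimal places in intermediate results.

46

Corrected full-test reliability: r_full = 2 × 0.50 / (1 + 0.50) ≈ 0.6667
n = r_tgt(1 − r_full) / [r_full(1 − r_tgt)] = 0.74 × 0.3333 / (0.6667 × 0.26) ≈ 1.4229
Required items = 1.4229 × 32 = 45.53, so 46 items.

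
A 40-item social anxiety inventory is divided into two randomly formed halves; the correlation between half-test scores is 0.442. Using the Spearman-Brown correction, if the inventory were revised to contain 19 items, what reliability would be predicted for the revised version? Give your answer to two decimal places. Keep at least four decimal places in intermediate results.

Full-test reliability from the split-half r: r_full = 2(0.442)/(1 + 0.442) = 0.6130
Length factor from 40 to 19 items: n = 19/40 = 0.4750
r_new = n·r_full / (1 + (n − 1)·r_full) = 0.2912 / 0.6782 ≈ 0.4294

0.43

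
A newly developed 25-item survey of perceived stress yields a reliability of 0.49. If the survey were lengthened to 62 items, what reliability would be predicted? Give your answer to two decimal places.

0.70

n = 62/25 = 2.48
Spearman-Brown: r_new = n·r / (1 + (n − 1)·r)
r_new = 2.48·0.49 / [1 + (2.48 − 1)·0.49]
r_new = 1.2152 / 1.7252 ≈ 0.7044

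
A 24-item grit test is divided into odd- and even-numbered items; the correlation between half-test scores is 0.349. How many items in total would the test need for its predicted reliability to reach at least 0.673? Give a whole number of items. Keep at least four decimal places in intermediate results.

47

r_full = 2(0.349)/(1 + 0.349) = 0.5174
Solve Spearman-Brown for n: n = 0.673(1 − 0.5174) / [0.5174(1 − 0.673)] = 1.9197
Required items = 1.9197 × 24 = 46.07, so 47 items.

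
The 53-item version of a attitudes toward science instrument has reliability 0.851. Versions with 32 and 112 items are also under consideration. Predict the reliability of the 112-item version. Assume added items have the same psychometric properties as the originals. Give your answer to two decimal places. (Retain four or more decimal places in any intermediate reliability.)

0.92

The 32-item form is not needed; work directly from the 53-item form with n = 112/53 = 2.1132.
r_{112} = n·r / (1 + (n − 1)·r) = 1.7983 / 1.9473 ≈ 0.9235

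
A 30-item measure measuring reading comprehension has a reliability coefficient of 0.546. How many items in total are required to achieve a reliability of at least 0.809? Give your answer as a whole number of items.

106

n = 0.809 × (1 − 0.546) / [ 0.546 × (1 − 0.809) ]
  = 0.367286 / 0.104286 = 3.5219
3.5219 × 30 = 105.66 → 106 items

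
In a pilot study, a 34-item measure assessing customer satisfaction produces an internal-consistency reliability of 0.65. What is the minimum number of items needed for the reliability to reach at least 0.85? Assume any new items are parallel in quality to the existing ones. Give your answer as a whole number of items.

n = [0.85 × 0.35] / [0.65 × 0.15]
  = 0.2975 / 0.0975 = 3.0513
Items needed = n × 34 = 3.0513 × 34 ≈ 103.74 → round up to 104

104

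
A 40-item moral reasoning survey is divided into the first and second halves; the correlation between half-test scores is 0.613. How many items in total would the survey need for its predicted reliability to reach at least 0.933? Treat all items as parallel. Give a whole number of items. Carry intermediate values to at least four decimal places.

Corrected full-test reliability: r_full = 2 × 0.613 / (1 + 0.613) ≈ 0.7601
Solve Spearman-Brown for n: n = 0.933(1 − 0.7601) / [0.7601(1 − 0.933)] = 4.3951
Required items = 4.3951 × 40 = 175.80, so 176 items.

176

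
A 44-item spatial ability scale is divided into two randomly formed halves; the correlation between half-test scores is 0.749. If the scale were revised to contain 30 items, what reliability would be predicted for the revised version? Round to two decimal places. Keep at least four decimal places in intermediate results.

Full-test reliability from the split-half r: r_full = 2(0.749)/(1 + 0.749) = 0.8565
Length factor from 44 to 30 items: n = 30/44 = 0.6818
r_new = n·r_full / (1 + (n − 1)·r_full) = 0.5840 / 0.7275 ≈ 0.8027

0.80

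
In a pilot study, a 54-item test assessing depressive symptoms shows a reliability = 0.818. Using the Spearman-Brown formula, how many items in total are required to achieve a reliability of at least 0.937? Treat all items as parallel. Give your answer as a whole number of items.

179

n = 0.937 × (1 − 0.818) / [ 0.818 × (1 − 0.937) ]
  = 0.170534 / 0.051534 = 3.3092
Items needed = n × 54 = 3.3092 × 54 ≈ 178.70 → round up to 179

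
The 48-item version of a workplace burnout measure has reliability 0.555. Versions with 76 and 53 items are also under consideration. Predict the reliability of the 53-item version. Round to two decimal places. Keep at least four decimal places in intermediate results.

Only the ratio of lengths matters: n = 53/48 = 1.1042
r_{53} = n·r / (1 + (n − 1)·r) = 0.6128 / 1.0578 ≈ 0.5793

0.58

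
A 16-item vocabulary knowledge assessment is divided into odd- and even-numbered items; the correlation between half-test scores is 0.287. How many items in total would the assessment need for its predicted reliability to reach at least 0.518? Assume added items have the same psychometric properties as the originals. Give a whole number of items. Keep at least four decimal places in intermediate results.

22

r_full = 2(0.287)/(1 + 0.287) = 0.4460
n = r_tgt(1 − r_full) / [r_full(1 − r_tgt)] = 0.518 × 0.5540 / (0.4460 × 0.482) ≈ 1.3349
Required items = 1.3349 × 16 = 21.36, so 22 items.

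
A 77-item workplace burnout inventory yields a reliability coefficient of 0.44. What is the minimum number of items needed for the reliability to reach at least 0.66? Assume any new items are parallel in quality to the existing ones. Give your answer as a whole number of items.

Invert Spearman-Brown to solve for n:
n = r*(1 − r) / [ r (1 − r*) ]
n = 0.66(1 − 0.44) / [0.44(1 − 0.66)]
  = 0.3696 / 0.1496 = 2.4706
Items needed = n × 77 = 2.4706 × 77 ≈ 190.24 → round up to 191

191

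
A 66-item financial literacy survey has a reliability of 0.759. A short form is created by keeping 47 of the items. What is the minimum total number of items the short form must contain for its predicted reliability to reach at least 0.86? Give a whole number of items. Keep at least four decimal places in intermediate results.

129

Short-form reliability: n = 47/66 = 0.7121; r_47 = n·r/(1+(n−1)r) ≈ 0.6916
Length factor from the short form to reach 0.86: n' = 0.86(1 − 0.6916) / [0.6916(1 − 0.86)] ≈ 2.7392
Items = 2.7392 × 47 ≈ 128.74 → 129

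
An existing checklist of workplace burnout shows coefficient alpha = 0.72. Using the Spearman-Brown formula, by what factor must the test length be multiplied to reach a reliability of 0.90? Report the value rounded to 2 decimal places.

3.50

Invert Spearman-Brown to solve for n:
n = r_target (1 − r_old) / [ r_old (1 − r_target) ]
n = 0.90(1 − 0.72) / [0.72(1 − 0.90)]
  = 0.2520 / 0.0720 = 3.5000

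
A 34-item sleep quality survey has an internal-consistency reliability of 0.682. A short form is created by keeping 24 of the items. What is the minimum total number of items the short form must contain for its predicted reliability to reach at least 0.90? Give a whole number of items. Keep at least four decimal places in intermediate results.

143

First, r for the 24-item form: n = 24/34 = 0.7059, so r_24 = 0.7059·0.682/(1 + (0.7059 − 1)·0.682) = 0.6022
Length factor from the short form to reach 0.90: n' = 0.90(1 − 0.6022) / [0.6022(1 − 0.90)] ≈ 5.9452
Total items = 5.9452 × 24 = 142.68, rounded up to 143.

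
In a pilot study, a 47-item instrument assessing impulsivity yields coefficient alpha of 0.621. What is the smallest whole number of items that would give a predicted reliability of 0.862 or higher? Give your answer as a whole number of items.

180

Spearman-Brown solved for the length factor n:
n = r*(1 − r) / [ r (1 − r*) ]
n = [0.862 × 0.379] / [0.621 × 0.138]
  = 0.326698 / 0.085698 = 3.8122
Items needed = n × 47 = 3.8122 × 47 ≈ 179.17 → round up to 180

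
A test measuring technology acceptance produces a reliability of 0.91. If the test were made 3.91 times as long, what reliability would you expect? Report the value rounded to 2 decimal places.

0.98

r_new = 3.91·0.91 / [1 + (3.91 − 1)·0.91]
r_new = 3.5581 / 3.6481 ≈ 0.9753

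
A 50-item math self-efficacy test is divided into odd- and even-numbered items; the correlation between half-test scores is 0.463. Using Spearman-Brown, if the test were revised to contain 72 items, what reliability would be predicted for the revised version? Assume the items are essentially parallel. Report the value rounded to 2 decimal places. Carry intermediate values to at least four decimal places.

First correct the split-half correlation to full-test reliability: r_full = 2 × 0.463 / (1 + 0.463) ≈ 0.6329
Length factor from 50 to 72 items: n = 72/50 = 1.4400
r_new = n·r_full / (1 + (n − 1)·r_full) = 0.9114 / 1.2785 ≈ 0.7129

0.71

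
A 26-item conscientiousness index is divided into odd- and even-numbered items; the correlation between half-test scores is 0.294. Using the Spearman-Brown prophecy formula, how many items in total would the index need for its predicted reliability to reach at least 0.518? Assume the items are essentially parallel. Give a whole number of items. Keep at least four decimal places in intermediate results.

r_full = 2(0.294)/(1 + 0.294) = 0.4544
n = r_tgt(1 − r_full) / [r_full(1 − r_tgt)] = 0.518 × 0.5456 / (0.4544 × 0.482) ≈ 1.2904
Required items = 1.2904 × 26 = 33.55, so 34 items.

34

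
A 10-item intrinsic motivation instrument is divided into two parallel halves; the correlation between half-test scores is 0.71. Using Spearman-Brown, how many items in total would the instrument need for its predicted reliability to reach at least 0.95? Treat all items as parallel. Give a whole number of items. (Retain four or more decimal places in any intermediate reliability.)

r_full = 2(0.71)/(1 + 0.71) = 0.8304
Solve Spearman-Brown for n: n = 0.95(1 − 0.8304) / [0.8304(1 − 0.95)] = 3.8805
Items = 3.8805 × 10 ≈ 38.80 → 39

39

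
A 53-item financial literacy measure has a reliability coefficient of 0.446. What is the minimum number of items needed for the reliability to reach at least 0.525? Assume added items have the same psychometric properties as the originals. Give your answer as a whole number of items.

73

Rearranging the Spearman-Brown formula for n,
n = r_target (1 − r_old) / [ r_old (1 − r_target) ]
n = [0.525 × 0.554] / [0.446 × 0.475]
n = 0.290850 / 0.211850 ≈ 1.3729
Items needed = n × 53 = 1.3729 × 53 ≈ 72.76 → round up to 73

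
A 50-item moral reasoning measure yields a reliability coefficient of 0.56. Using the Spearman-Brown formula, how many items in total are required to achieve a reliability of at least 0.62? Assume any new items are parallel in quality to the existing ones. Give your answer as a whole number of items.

Rearranging the Spearman-Brown formula for n,
n = r*(1 − r) / [ r (1 − r*) ]
n = 0.62 × (1 − 0.56) / [ 0.56 × (1 − 0.62) ]
n = 0.2728 / 0.2128 ≈ 1.2820
1.2820 × 50 = 64.10 → 65 items

65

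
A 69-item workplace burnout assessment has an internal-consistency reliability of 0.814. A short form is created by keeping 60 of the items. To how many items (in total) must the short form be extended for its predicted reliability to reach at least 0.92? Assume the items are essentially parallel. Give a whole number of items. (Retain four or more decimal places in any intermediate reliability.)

182

Short-form reliability: n = 60/69 = 0.8696; r_60 = n·r/(1+(n−1)r) ≈ 0.7919
Length factor from the short form to reach 0.92: n' = 0.92(1 − 0.7919) / [0.7919(1 − 0.92)] ≈ 3.0220
Items = 3.0220 × 60 ≈ 181.32 → 182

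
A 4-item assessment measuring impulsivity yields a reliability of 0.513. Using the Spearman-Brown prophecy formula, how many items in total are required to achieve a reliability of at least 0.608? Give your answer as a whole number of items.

Invert Spearman-Brown to solve for n:
n = r*(1 − r) / [ r (1 − r*) ]
n = [0.608 × 0.487] / [0.513 × 0.392]
  = 0.296096 / 0.201096 = 1.4724
Items needed = n × 4 = 1.4724 × 4 ≈ 5.89 → round up to 6

6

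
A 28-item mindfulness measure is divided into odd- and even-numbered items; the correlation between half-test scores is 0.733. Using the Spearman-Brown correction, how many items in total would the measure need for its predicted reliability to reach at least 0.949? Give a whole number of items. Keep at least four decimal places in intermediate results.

Corrected full-test reliability: r_full = 2 × 0.733 / (1 + 0.733) ≈ 0.8459
Solve Spearman-Brown for n: n = 0.949(1 − 0.8459) / [0.8459(1 − 0.949)] = 3.3898
Required items = 3.3898 × 28 = 94.91, so 95 items.

95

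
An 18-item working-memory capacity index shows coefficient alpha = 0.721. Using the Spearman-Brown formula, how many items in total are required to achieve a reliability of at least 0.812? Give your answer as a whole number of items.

n = 0.812 × (1 − 0.721) / [ 0.721 × (1 − 0.812) ]
  = 0.226548 / 0.135548 = 1.6713
So the test needs 1.6713 × 18 ≈ 30.08 items; rounding up, 31.

31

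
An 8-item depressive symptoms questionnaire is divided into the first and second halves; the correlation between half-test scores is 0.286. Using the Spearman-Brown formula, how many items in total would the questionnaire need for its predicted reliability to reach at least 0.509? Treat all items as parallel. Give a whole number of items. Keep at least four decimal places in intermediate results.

11

Corrected full-test reliability: r_full = 2 × 0.286 / (1 + 0.286) ≈ 0.4448
n = r_tgt(1 − r_full) / [r_full(1 − r_tgt)] = 0.509 × 0.5552 / (0.4448 × 0.491) ≈ 1.2940
Required items = 1.2940 × 8 = 10.35, so 11 items.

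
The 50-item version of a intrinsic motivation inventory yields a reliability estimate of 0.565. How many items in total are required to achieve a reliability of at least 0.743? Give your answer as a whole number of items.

112

Spearman-Brown solved for the length factor n:
n = r_target (1 − r_old) / [ r_old (1 − r_target) ]
n = 0.743(1 − 0.565) / [0.565(1 − 0.743)]
n = 0.323205 / 0.145205 ≈ 2.2259
2.2259 × 50 = 111.30 → 112 items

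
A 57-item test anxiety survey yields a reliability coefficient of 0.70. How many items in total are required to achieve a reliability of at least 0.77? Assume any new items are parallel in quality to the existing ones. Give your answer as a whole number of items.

Invert Spearman-Brown to solve for n:
n = r_target (1 − r_old) / [ r_old (1 − r_target) ]
n = [0.77 × 0.30] / [0.70 × 0.23]
n = 0.2310 / 0.1610 ≈ 1.4348
So the test needs 1.4348 × 57 ≈ 81.78 items; rounding up, 82.

82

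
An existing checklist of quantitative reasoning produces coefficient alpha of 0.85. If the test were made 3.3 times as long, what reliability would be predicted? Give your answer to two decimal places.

0.95

r_new = 3.3·0.85 / [1 + (3.3 − 1)·0.85]
r_new = 2.8050 / 2.9550 ≈ 0.9492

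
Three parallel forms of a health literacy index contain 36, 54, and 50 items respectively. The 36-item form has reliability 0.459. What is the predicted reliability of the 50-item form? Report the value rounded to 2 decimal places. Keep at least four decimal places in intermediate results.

0.54

Only the ratio of lengths matters: n = 50/36 = 1.3889
r_{50} = n·r / (1 + (n − 1)·r) = 0.6375 / 1.1785 ≈ 0.5409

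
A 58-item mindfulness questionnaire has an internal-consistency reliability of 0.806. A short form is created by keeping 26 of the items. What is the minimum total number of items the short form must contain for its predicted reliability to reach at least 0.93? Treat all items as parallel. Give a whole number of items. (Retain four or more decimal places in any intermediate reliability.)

Short-form reliability: n = 26/58 = 0.4483; r_26 = n·r/(1+(n−1)r) ≈ 0.6507
Then solve for n' with r_old = 0.6507, r_target = 0.93: n' = 0.93(1 − 0.6507)/[0.6507(1 − 0.93)] = 7.1319
Total items = 7.1319 × 26 = 185.43, rounded up to 186.

186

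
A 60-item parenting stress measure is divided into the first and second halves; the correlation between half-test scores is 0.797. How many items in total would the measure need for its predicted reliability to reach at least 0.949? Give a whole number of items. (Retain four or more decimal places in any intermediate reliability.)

r_full = 2(0.797)/(1 + 0.797) = 0.8870
n = r_tgt(1 − r_full) / [r_full(1 − r_tgt)] = 0.949 × 0.1130 / (0.8870 × 0.051) ≈ 2.3706
Items = 2.3706 × 60 ≈ 142.24 → 143

143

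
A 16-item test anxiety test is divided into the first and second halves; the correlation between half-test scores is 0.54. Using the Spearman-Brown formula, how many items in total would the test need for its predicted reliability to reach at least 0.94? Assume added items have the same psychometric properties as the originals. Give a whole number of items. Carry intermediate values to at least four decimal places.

107

Corrected full-test reliability: r_full = 2 × 0.54 / (1 + 0.54) ≈ 0.7013
n = r_tgt(1 − r_full) / [r_full(1 − r_tgt)] = 0.94 × 0.2987 / (0.7013 × 0.06) ≈ 6.6728
Items = 6.6728 × 16 ≈ 106.76 → 107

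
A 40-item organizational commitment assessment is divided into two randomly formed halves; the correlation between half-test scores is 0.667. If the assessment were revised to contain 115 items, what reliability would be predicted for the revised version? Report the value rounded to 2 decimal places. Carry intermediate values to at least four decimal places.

0.92

Spearman-Brown correction (n = 2): r_full = 2·0.667/(1 + 0.667) = 0.8002
Then adjust to 115 items: n = 115/40 = 2.8750
r_new = n·r_full / (1 + (n − 1)·r_full) = 2.3006 / 2.5004 ≈ 0.9201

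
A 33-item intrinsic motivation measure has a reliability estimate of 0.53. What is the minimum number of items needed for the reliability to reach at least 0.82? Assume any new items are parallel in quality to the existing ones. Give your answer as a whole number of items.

134

n = 0.82(1 − 0.53) / [0.53(1 − 0.82)]
n = 0.3854 / 0.0954 ≈ 4.0398
4.0398 × 33 = 133.31 → 134 items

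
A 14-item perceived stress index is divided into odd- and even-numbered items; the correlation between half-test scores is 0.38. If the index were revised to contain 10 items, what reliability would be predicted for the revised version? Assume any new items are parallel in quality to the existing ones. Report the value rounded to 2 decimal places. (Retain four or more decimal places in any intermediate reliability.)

0.47

Spearman-Brown correction (n = 2): r_full = 2·0.38/(1 + 0.38) = 0.5507
Length factor from 14 to 10 items: n = 10/14 = 0.7143
r_new = n·r_full / (1 + (n − 1)·r_full) = 0.3934 / 0.8427 ≈ 0.4668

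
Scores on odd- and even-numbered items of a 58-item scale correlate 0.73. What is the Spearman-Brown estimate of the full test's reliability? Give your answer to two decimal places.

The full test is twice the length of either half (n = 2).
r_full = 2r_hh / (1 + r_hh) = 2 × 0.73 / (1 + 0.73)
       = 1.4600 / 1.7300 = 0.8439

0.84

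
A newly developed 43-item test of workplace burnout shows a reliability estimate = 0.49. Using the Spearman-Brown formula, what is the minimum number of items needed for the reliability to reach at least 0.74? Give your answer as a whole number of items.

128

Rearranging the Spearman-Brown formula for n,
n = r_target (1 − r_old) / [ r_old (1 − r_target) ]
n = 0.74 × (1 − 0.49) / [ 0.49 × (1 − 0.74) ]
  = 0.3774 / 0.1274 = 2.9623
2.9623 × 43 = 127.38 → 128 items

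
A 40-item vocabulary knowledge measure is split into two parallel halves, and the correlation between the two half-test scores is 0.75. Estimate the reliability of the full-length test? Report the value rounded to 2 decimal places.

0.86

The full test is twice the length of either half (n = 2).
r_full = 2(0.75) / (1 + 0.75)
r_full = 1.5000 / 1.7500 ≈ 0.8571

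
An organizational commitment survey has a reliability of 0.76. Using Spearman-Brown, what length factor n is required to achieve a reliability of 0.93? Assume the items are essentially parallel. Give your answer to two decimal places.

4.20

Rearranging the Spearman-Brown formula for n,
n = r*(1 − r) / [ r (1 − r*) ]
n = 0.93(1 − 0.76) / [0.76(1 − 0.93)]
  = 0.2232 / 0.0532 = 4.1955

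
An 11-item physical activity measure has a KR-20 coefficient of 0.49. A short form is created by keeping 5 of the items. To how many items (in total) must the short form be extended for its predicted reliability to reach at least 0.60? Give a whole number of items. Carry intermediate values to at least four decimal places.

18

First, r for the 5-item form: n = 5/11 = 0.4545, so r_5 = 0.4545·0.49/(1 + (0.4545 − 1)·0.49) = 0.3039
Length factor from the short form to reach 0.60: n' = 0.60(1 − 0.3039) / [0.3039(1 − 0.60)] ≈ 3.4358
Total items = 3.4358 × 5 = 17.18, rounded up to 18.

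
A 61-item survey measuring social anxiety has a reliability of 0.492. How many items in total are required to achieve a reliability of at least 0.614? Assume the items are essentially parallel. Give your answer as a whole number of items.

101

Invert Spearman-Brown to solve for n:
n = r_target (1 − r_old) / [ r_old (1 − r_target) ]
n = 0.614 × (1 − 0.492) / [ 0.492 × (1 − 0.614) ]
  = 0.311912 / 0.189912 = 1.6424
1.6424 × 61 = 100.19 → 101 items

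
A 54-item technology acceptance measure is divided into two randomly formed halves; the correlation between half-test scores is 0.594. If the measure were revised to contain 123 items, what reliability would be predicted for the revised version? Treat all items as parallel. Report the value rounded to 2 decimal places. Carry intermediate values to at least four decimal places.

Full-test reliability from the split-half r: r_full = 2(0.594)/(1 + 0.594) = 0.7453
Then adjust to 123 items: n = 123/54 = 2.2778
r_new = n·r_full / (1 + (n − 1)·r_full) = 1.6976 / 1.9523 ≈ 0.8695

0.87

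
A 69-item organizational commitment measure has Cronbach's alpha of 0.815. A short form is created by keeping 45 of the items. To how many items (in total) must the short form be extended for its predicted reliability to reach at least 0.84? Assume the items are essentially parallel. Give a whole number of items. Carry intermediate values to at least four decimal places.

Short-form reliability: n = 45/69 = 0.6522; r_45 = n·r/(1+(n−1)r) ≈ 0.7418
Then solve for n' with r_old = 0.7418, r_target = 0.84: n' = 0.84(1 − 0.7418)/[0.7418(1 − 0.84)] = 1.8274
Total items = 1.8274 × 45 = 82.23, rounded up to 83.

83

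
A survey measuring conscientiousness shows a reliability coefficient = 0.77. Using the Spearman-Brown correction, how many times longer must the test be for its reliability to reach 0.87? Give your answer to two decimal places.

n = 0.87 × (1 − 0.77) / [ 0.77 × (1 − 0.87) ]
  = 0.2001 / 0.1001 = 1.9990

2.00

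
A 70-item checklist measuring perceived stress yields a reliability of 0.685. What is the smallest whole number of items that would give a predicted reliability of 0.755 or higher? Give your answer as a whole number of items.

Spearman-Brown solved for the length factor n:
n = r_target (1 − r_old) / [ r_old (1 − r_target) ]
n = 0.755 × (1 − 0.685) / [ 0.685 × (1 − 0.755) ]
  = 0.237825 / 0.167825 = 1.4171
Items needed = n × 70 = 1.4171 × 70 ≈ 99.20 → round up to 100

100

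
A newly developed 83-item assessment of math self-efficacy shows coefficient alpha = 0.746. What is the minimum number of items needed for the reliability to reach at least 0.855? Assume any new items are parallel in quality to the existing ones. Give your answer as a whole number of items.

167

Rearranging the Spearman-Brown formula for n,
n = r*(1 − r) / [ r (1 − r*) ]
n = [0.855 × 0.254] / [0.746 × 0.145]
  = 0.217170 / 0.108170 = 2.0077
2.0077 × 83 = 166.64 → 167 items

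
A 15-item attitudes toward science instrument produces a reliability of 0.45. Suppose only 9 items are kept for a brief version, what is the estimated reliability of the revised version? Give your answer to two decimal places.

n = 9/15 = 0.6
By Spearman-Brown, r_new = n r / (1 + (n − 1) r).
r_new = 0.6·0.45 / [1 + (0.6 − 1)·0.45]
     = 0.2700 / 0.8200 = 0.3293

0.33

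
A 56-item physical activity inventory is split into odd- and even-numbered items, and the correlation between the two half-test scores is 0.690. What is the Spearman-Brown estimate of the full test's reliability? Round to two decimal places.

0.82

Each half is half the length of the full test, so the full test is n = 2 times a half.
r_full = 2(0.690) / (1 + 0.690)
r_full = 1.3800 / 1.6900 ≈ 0.8166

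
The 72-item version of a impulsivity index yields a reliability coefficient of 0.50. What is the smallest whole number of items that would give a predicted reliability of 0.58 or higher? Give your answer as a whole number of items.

n = [0.58 × 0.50] / [0.50 × 0.42]
n = 0.2900 / 0.2100 ≈ 1.3810
So the test needs 1.3810 × 72 ≈ 99.43 items; rounding up, 100.

100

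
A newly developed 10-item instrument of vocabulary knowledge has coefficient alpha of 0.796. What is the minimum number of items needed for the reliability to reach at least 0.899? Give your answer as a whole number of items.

23

n = [0.899 × 0.204] / [0.796 × 0.101]
n = 0.183396 / 0.080396 ≈ 2.2812
Items needed = n × 10 = 2.2812 × 10 ≈ 22.81 → round up to 23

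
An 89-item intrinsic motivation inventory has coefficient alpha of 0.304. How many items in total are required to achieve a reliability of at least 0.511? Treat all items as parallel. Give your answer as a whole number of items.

213

n = 0.511(1 − 0.304) / [0.304(1 − 0.511)]
  = 0.355656 / 0.148656 = 2.3925
2.3925 × 89 = 212.93 → 213 items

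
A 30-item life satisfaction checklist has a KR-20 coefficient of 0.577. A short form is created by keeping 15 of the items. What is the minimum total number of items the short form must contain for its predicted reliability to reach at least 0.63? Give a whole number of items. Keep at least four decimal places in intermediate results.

First, r for the 15-item form: n = 15/30 = 0.5000, so r_15 = 0.5000·0.577/(1 + (0.5000 − 1)·0.577) = 0.4055
Then solve for n' with r_old = 0.4055, r_target = 0.63: n' = 0.63(1 − 0.4055)/[0.4055(1 − 0.63)] = 2.4963
Items = 2.4963 × 15 ≈ 37.44 → 38

38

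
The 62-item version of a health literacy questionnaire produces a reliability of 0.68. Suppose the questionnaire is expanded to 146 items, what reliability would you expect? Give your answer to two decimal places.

Length ratio n = 146/62 = 2.3548
r_new = (2.3548 × 0.68) / (1 + (2.3548 − 1) × 0.68)
r_new = 1.6013 / 1.9213 ≈ 0.8334

0.83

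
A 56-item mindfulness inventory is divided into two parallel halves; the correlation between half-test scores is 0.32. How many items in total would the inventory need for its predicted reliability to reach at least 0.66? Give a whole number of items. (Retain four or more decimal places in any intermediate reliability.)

Corrected full-test reliability: r_full = 2 × 0.32 / (1 + 0.32) ≈ 0.4848
Solve Spearman-Brown for n: n = 0.66(1 − 0.4848) / [0.4848(1 − 0.66)] = 2.0629
Items = 2.0629 × 56 ≈ 115.52 → 116

116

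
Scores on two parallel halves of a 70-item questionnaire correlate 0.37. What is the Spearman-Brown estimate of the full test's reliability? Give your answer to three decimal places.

0.540

Each half is half the length of the full test, so the full test is n = 2 times a half.
r_full = 2(0.37) / (1 + 0.37)
r_full = 0.7400 / 1.3700 ≈ 0.5401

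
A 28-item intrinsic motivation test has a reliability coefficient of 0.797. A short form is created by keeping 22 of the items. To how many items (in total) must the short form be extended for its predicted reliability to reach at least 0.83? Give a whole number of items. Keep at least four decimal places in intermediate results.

35

First, r for the 22-item form: n = 22/28 = 0.7857, so r_22 = 0.7857·0.797/(1 + (0.7857 − 1)·0.797) = 0.7552
Length factor from the short form to reach 0.83: n' = 0.83(1 − 0.7552) / [0.7552(1 − 0.83)] ≈ 1.5826
Items = 1.5826 × 22 ≈ 34.82 → 35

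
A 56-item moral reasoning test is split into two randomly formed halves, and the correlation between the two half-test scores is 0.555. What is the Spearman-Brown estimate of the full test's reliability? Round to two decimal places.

0.71

Apply the Spearman-Brown correction with n = 2:
r_full = 2r_hh / (1 + r_hh) = 2 × 0.555 / (1 + 0.555)
r_full = 1.1100 / 1.5550 ≈ 0.7138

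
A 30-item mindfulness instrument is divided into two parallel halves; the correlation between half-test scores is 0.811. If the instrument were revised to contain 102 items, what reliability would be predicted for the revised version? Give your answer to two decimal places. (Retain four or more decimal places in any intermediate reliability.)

Spearman-Brown correction (n = 2): r_full = 2·0.811/(1 + 0.811) = 0.8956
Then adjust to 102 items: n = 102/30 = 3.4000
r_new = n·r_full / (1 + (n − 1)·r_full) = 3.0450 / 3.1494 ≈ 0.9669

0.97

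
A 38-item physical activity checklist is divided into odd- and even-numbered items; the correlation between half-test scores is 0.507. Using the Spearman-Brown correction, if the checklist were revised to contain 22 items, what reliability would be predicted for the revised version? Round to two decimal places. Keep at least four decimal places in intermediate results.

0.54

First correct the split-half correlation to full-test reliability: r_full = 2 × 0.507 / (1 + 0.507) ≈ 0.6729
Then adjust to 22 items: n = 22/38 = 0.5789
r_new = n·r_full / (1 + (n − 1)·r_full) = 0.3895 / 0.7166 ≈ 0.5435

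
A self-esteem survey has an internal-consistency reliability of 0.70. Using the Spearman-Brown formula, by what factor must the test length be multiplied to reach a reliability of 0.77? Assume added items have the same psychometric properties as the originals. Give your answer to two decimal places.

Spearman-Brown solved for the length factor n:
n = r_target (1 − r_old) / [ r_old (1 − r_target) ]
n = 0.77 × (1 − 0.70) / [ 0.70 × (1 − 0.77) ]
n = 0.2310 / 0.1610 ≈ 1.4348

1.43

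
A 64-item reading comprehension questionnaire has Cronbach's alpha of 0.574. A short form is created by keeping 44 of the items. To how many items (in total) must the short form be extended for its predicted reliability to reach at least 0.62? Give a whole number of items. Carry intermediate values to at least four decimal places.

78

First, r for the 44-item form: n = 44/64 = 0.6875, so r_44 = 0.6875·0.574/(1 + (0.6875 − 1)·0.574) = 0.4809
Then solve for n' with r_old = 0.4809, r_target = 0.62: n' = 0.62(1 − 0.4809)/[0.4809(1 − 0.62)] = 1.7612
Items = 1.7612 × 44 ≈ 77.49 → 78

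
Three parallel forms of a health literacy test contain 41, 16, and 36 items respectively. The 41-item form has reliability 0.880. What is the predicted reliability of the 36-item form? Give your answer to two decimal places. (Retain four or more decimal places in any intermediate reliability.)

The 16-item form is not needed; work directly from the 41-item form with n = 36/41 = 0.8780.
r_{36} = n·r / (1 + (n − 1)·r) = 0.7726 / 0.8926 ≈ 0.8656

0.87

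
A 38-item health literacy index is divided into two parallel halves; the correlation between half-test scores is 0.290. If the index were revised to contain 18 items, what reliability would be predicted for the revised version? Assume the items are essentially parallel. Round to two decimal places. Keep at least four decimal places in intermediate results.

0.28

First correct the split-half correlation to full-test reliability: r_full = 2 × 0.290 / (1 + 0.290) ≈ 0.4496
Then adjust to 18 items: n = 18/38 = 0.4737
r_new = n·r_full / (1 + (n − 1)·r_full) = 0.2130 / 0.7634 ≈ 0.2790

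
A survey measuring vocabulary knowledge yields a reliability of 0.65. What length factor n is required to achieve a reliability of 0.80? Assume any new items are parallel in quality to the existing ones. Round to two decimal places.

n = [0.80 × 0.35] / [0.65 × 0.20]
  = 0.2800 / 0.1300 = 2.1538

2.15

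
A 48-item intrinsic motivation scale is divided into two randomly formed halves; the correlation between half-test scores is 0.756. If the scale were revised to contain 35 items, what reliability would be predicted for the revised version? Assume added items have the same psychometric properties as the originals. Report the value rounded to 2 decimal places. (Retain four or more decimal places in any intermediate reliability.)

Spearman-Brown correction (n = 2): r_full = 2·0.756/(1 + 0.756) = 0.8610
Length factor from 48 to 35 items: n = 35/48 = 0.7292
r_new = n·r_full / (1 + (n − 1)·r_full) = 0.6278 / 0.7668 ≈ 0.8187

0.82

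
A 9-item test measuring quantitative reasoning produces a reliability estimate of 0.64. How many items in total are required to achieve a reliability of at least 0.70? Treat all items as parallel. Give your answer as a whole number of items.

12

Rearranging the Spearman-Brown formula for n,
n = r*(1 − r) / [ r (1 − r*) ]
n = 0.70(1 − 0.64) / [0.64(1 − 0.70)]
  = 0.2520 / 0.1920 = 1.3125
1.3125 × 9 = 11.81 → 12 items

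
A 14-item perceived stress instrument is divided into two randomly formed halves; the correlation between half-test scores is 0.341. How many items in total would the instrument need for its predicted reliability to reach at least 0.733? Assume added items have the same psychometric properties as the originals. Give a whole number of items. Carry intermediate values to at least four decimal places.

r_full = 2(0.341)/(1 + 0.341) = 0.5086
n = r_tgt(1 − r_full) / [r_full(1 − r_tgt)] = 0.733 × 0.4914 / (0.5086 × 0.267) ≈ 2.6525
Items = 2.6525 × 14 ≈ 37.13 → 38

38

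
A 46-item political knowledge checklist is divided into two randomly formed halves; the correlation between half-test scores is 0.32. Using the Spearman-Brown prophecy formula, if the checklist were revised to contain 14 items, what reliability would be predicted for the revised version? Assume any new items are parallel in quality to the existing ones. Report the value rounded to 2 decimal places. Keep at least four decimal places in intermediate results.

0.22

Spearman-Brown correction (n = 2): r_full = 2·0.32/(1 + 0.32) = 0.4848
Then adjust to 14 items: n = 14/46 = 0.3043
r_new = n·r_full / (1 + (n − 1)·r_full) = 0.1475 / 0.6627 ≈ 0.2226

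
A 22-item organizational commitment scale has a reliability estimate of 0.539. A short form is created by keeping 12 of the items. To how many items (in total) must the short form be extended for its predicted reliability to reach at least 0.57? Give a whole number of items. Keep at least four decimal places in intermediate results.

Short-form reliability: n = 12/22 = 0.5455; r_12 = n·r/(1+(n−1)r) ≈ 0.3894
Length factor from the short form to reach 0.57: n' = 0.57(1 − 0.3894) / [0.3894(1 − 0.57)] ≈ 2.0786
Items = 2.0786 × 12 ≈ 24.94 → 25

25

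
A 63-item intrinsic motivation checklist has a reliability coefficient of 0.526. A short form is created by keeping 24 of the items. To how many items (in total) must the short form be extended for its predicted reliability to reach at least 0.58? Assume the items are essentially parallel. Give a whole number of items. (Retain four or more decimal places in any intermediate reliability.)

79

First, r for the 24-item form: n = 24/63 = 0.3810, so r_24 = 0.3810·0.526/(1 + (0.3810 − 1)·0.526) = 0.2972
Length factor from the short form to reach 0.58: n' = 0.58(1 − 0.2972) / [0.2972(1 − 0.58)] ≈ 3.2656
Items = 3.2656 × 24 ≈ 78.37 → 79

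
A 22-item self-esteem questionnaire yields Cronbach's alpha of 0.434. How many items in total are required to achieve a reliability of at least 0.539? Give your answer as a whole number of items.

n = [0.539 × 0.566] / [0.434 × 0.461]
n = 0.305074 / 0.200074 ≈ 1.5248
So the test needs 1.5248 × 22 ≈ 33.55 items; rounding up, 34.

34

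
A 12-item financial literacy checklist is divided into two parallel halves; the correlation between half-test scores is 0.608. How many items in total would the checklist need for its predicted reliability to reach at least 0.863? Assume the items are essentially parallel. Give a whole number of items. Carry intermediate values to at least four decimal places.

r_full = 2(0.608)/(1 + 0.608) = 0.7562
n = r_tgt(1 − r_full) / [r_full(1 − r_tgt)] = 0.863 × 0.2438 / (0.7562 × 0.137) ≈ 2.0309
Items = 2.0309 × 12 ≈ 24.37 → 25

25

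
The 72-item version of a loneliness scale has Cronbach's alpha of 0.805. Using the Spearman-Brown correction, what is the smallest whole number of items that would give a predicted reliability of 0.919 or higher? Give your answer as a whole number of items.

Spearman-Brown solved for the length factor n:
n = r_target (1 − r_old) / [ r_old (1 − r_target) ]
n = 0.919(1 − 0.805) / [0.805(1 − 0.919)]
n = 0.179205 / 0.065205 ≈ 2.7483
So the test needs 2.7483 × 72 ≈ 197.88 items; rounding up, 198.

198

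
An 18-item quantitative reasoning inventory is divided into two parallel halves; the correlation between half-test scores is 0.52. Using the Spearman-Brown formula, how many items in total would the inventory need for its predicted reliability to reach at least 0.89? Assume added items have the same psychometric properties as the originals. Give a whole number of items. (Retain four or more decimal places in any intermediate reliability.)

Corrected full-test reliability: r_full = 2 × 0.52 / (1 + 0.52) ≈ 0.6842
Solve Spearman-Brown for n: n = 0.89(1 − 0.6842) / [0.6842(1 − 0.89)] = 3.7344
Required items = 3.7344 × 18 = 67.22, so 68 items.

68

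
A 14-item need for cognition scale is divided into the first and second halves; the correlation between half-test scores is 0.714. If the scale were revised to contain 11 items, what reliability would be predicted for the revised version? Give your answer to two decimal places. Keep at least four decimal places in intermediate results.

Full-test reliability from the split-half r: r_full = 2(0.714)/(1 + 0.714) = 0.8331
Then adjust to 11 items: n = 11/14 = 0.7857
r_new = n·r_full / (1 + (n − 1)·r_full) = 0.6546 / 0.8215 ≈ 0.7968

0.80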